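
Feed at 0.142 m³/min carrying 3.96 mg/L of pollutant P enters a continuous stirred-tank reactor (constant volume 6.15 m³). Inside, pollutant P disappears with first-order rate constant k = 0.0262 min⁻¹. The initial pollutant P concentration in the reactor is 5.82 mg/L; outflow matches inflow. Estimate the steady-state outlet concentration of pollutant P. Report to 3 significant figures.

Accumulation = in − out − consumed: V dC/dt = Q C_in − Q C − k V C.
Steady state (dC/dt = 0): C_ss = Q C_in/(Q + kV) = C_in/(1 + kV/Q).
C_ss = 0.142·3.96/(0.142 + 0.0262·6.15) = 0.56232/0.30313 = 1.8550 mg/L.

1.86 mg/L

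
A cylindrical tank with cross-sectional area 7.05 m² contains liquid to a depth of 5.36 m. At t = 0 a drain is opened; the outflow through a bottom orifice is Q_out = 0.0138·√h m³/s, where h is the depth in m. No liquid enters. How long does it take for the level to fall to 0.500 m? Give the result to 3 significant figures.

1640 s

Mass balance (ρ constant): A dh/dt = −0.0138 √h.
Separate and integrate: 2(√h − √h₀) = −(0.0138/A) t.
t = 2A(√h₀ − √h)/0.0138 = 2·7.05·(√5.36 − √0.500)/0.0138
  = 14.100 × (2.3152 − 0.70711) / 0.0138 = 1643.0 s.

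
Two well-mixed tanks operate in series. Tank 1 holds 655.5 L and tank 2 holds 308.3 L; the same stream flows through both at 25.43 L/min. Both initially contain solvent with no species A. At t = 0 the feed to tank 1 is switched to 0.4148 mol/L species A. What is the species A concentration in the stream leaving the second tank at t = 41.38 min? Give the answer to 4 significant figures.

Time constants: τᵢ = Vᵢ/Q for each well-mixed tank.
τ₁ = 655.5/25.43 = 25.7766 min; τ₂ = 308.3/25.43 = 12.1235 min.
Tank 1: C₁ = C_in(1 − e^(−t/τ₁)). Tank 2 (τ₁ ≠ τ₂): C₂ = C_in[1 − (τ₁ e^(−t/τ₁) − τ₂ e^(−t/τ₂))/(τ₁ − τ₂)].
At t = 41.38: e^(−t/τ₁) = 0.200823, e^(−t/τ₂) = 0.0329352.
C₂ = 0.4148·[1 − (25.7766·0.200823 − 12.1235·0.0329352)/(13.6532)] = 0.4148·0.650098 = 0.269661 mol/L.

0.2697 mol/L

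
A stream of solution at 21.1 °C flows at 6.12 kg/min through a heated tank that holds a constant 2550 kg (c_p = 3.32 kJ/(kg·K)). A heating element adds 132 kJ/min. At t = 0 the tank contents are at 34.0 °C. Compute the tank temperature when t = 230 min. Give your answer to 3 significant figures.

M c_p dT/dt = ṁ c_p (T_in − T) + Q̇.
Rearrange: dT/dt = (T_ss − T)/τ with τ = M/ṁ = 416.67 min and T_ss = T_in + Q̇/(ṁ c_p) = 27.597 °C.
T approaches T_ss exponentially: T(t) = T_ss + (T₀ − T_ss) e^(−t/τ).
T(230) = 27.597 + (6.4034)·e^(−230/416.67) = 27.597 + (6.4034)·0.57580 = 31.284 °C.

31.3 °C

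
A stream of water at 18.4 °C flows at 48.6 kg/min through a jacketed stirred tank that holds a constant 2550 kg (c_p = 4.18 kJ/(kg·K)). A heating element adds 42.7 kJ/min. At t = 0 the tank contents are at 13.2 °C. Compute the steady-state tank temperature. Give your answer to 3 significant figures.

18.6 °C

M c_p dT/dt = ṁ c_p (T_in − T) + Q̇.
At steady state dT/dt = 0 ⇒ T_ss = T_in + Q̇/(ṁ c_p) = 18.4 + 42.7/(48.6·4.18) = 18.610 °C.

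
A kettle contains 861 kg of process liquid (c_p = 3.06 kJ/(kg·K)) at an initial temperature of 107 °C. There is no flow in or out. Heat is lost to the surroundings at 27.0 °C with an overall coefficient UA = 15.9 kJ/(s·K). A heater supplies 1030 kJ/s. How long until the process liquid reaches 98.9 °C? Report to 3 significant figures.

126 s

Energy balance: M c_p dT/dt = −UA(T − T_amb) + Q̇.
τ = M c_p/UA = 165.70 s; T_ss = T_amb + Q̇/UA = 27.0 + 1030/15.9 = 91.780 °C.
T(t) = T_ss + (T₀ − T_ss)e^(−t/τ); set T = 98.9:
t = −τ ln[(T − T_ss)/(T₀ − T_ss)] = −165.70 · ln(0.46781) = 125.88 s.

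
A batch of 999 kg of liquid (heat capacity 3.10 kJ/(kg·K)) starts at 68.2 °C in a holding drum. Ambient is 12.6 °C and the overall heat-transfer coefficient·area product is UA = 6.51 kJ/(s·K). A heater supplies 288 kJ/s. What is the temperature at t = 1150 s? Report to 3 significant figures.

First-law balance (no shaft work): M c_p dT/dt = −UA(T − T_amb) + Q̇.
dT/dt = (T_ss − T)/τ with T_ss = T_amb + Q̇/UA = 12.6 + 288/6.51 = 56.840 °C, τ = M c_p/UA = 999·3.10/6.51 = 475.71 s.
T approaches T_ss exponentially: T(t) = T_ss + (T₀ − T_ss) e^(−t/τ).
T(1150) = 56.840 + (11.360)·0.089152 = 57.852 °C.

57.9 °C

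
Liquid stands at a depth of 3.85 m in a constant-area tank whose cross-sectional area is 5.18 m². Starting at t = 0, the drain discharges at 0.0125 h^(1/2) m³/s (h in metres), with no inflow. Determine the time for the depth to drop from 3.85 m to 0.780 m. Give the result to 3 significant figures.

894 s

With no inflow, A dh/dt = −0.0125 √h.
This is separable: 2 d(√h)/dt = −0.0125/A, so √h = √h₀ − (0.0125/(2A)) t.
t = 2A(√h₀ − √h)/0.0125 = 2·5.18·(√3.85 − √0.780)/0.0125
  = 10.360 × (1.9621 − 0.88318) / 0.0125 = 894.25 s.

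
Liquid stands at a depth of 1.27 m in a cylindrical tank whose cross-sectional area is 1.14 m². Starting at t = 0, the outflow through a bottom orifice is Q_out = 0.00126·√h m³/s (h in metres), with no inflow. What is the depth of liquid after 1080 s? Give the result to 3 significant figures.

0.281 m

Unsteady balance on liquid volume: A dh/dt = −0.00126 √h.
∫ h^(−1/2) dh = −(0.00126/A) ∫ dt, giving 2√h = 2√h₀ − (0.00126/A) t.
√h = √1.27 − 0.00126·1080/(2·1.14) = 1.1269 − 0.59684 = 0.53010.
h = 0.53010² = 0.28101 m.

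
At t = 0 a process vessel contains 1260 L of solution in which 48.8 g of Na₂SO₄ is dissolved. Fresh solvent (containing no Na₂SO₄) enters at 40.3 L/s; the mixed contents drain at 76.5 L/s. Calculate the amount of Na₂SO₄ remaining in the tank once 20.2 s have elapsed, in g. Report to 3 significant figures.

Total volume: dV/dt = Q_in − Q_out = -36.200 L/s, so V(t) = 1260 − 36.200 t and V(20.2) = 528.76 L.
Species balance (pure solvent in): dm/dt = −Q_out · m/V(t).
Separate: dm/m = −Q_out dt/V(t) ⇒ ln(m/m₀) = −(Q_out/(Q_in−Q_out)) ln(V/V₀).
m = m₀ (V₀/V)^(Q_out/(Q_in−Q_out)) = 48.8 × (1260/528.76)^(-2.1133) = 7.7890 g.

7.79 g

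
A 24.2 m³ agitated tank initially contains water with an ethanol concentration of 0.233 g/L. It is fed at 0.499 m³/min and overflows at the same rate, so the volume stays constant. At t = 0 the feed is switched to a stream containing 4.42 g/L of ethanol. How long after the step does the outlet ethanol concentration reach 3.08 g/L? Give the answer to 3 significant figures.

Species balance on the tank: V dC/dt = Q(C_in − C), so τ = V/Q = 48.497 min.
C(t) = C_in + (C₀ − C_in) e^(−t/τ). Set C = 3.08 and solve for t:
e^(−t/τ) = (C − C_in)/(C₀ − C_in) = (3.08 − 4.42)/(0.233 − 4.42) = 0.32004
t = −τ ln(…) = 48.497 × 1.1393 = 55.253 min.

55.3 min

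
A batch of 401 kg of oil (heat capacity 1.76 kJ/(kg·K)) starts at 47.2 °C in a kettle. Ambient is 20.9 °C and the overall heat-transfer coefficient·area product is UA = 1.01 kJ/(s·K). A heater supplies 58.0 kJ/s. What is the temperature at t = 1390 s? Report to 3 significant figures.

Unsteady energy balance on the tank contents: M c_p dT/dt = −UA(T − T_amb) + Q̇.
dT/dt = (T_ss − T)/τ with T_ss = T_amb + Q̇/UA = 20.9 + 58.0/1.01 = 78.326 °C, τ = M c_p/UA = 401·1.76/1.01 = 698.77 s.
This is linear first-order; T(t) = T_ss + (T₀ − T_ss) e^(−t/τ).
T(1390) = 78.326 + (-31.126)·0.13680 = 74.068 °C.

74.1 °C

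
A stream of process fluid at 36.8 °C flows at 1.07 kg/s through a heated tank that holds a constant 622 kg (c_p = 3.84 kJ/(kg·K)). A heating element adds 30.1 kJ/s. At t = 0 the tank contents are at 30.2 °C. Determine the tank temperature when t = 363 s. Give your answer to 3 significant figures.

36.7 °C

M c_p dT/dt = ṁ c_p (T_in − T) + Q̇.
Rearrange: dT/dt = (T_ss − T)/τ with τ = M/ṁ = 581.31 s and T_ss = T_in + Q̇/(ṁ c_p) = 44.126 °C.
Solution: T(t) = T_ss + (T₀ − T_ss) e^(−t/τ).
T(363) = 44.126 + (-13.926)·e^(−363/581.31) = 44.126 + (-13.926)·0.53555 = 36.668 °C.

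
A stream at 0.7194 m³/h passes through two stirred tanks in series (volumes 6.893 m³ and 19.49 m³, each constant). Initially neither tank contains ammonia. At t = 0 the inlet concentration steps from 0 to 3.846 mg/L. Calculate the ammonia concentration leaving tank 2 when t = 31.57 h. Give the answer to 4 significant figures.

2.068 mg/L

Each tank obeys Vᵢ dCᵢ/dt = Q(Cᵢ₋₁ − Cᵢ), so τᵢ = Vᵢ/Q.
τ₁ = 6.893/0.7194 = 9.58160 h; τ₂ = 19.49/0.7194 = 27.0920 h.
Tank 1: C₁ = C_in(1 − e^(−t/τ₁)). Tank 2 (τ₁ ≠ τ₂): C₂ = C_in[1 − (τ₁ e^(−t/τ₁) − τ₂ e^(−t/τ₂))/(τ₁ − τ₂)].
At t = 31.57: e^(−t/τ₁) = 0.0370733, e^(−t/τ₂) = 0.311833.
C₂ = 3.846·[1 − (9.58160·0.0370733 − 27.0920·0.311833)/(-17.5104)] = 3.846·0.537820 = 2.06846 mg/L.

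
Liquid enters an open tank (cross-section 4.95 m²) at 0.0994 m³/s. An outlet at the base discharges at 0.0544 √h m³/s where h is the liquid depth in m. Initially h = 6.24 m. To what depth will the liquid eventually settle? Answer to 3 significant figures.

3.34 m

Level balance: A dh/dt = 0.0994 − 0.0544 √h. Setting dh/dt = 0:
Q_in = 0.0544 √h_ss ⇒ √h_ss = 0.0994/0.0544 = 1.8272.
h_ss = 1.8272² = 3.3387 m. (Since h₀ = 6.24 m > h_ss, the level will fall toward this value.)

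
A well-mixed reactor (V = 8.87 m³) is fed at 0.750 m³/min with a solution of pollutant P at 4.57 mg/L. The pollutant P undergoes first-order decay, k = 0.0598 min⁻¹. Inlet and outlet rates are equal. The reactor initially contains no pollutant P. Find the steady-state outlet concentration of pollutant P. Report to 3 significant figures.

2.68 mg/L

Accumulation = in − out − consumed: V dC/dt = Q C_in − Q C − k V C.
Steady state (dC/dt = 0): C_ss = Q C_in/(Q + kV) = C_in/(1 + kV/Q).
C_ss = 0.750·4.57/(0.750 + 0.0598·8.87) = 3.4275/1.2804 = 2.6768 mg/L.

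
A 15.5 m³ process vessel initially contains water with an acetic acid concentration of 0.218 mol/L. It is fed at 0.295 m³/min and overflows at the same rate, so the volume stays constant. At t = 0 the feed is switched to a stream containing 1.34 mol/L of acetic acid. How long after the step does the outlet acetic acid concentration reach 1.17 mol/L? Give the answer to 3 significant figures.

99.2 min

Species balance: V dC/dt = Q(C_in − C) ⇒ τ = V/Q = 52.542 min.
C(t) = C_in + (C₀ − C_in) e^(−t/τ). Set C = 1.17 and solve for t:
e^(−t/τ) = (C − C_in)/(C₀ − C_in) = (1.17 − 1.34)/(0.218 − 1.34) = 0.15152
t = −τ ln(…) = 52.542 × 1.8871 = 99.151 min.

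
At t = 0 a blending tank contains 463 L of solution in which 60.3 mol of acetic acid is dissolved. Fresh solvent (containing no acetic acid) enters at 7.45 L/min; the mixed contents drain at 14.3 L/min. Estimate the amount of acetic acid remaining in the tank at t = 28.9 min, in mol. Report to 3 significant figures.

Total volume: dV/dt = Q_in − Q_out = -6.8500 L/min, so V(t) = 463 − 6.8500 t and V(28.9) = 265.03 L.
No acetic acid enters, so dm/dt = −Q_out · (m/V).
Separate: dm/m = −Q_out dt/V(t) ⇒ ln(m/m₀) = −(Q_out/(Q_in−Q_out)) ln(V/V₀).
m = m₀ (V₀/V)^(Q_out/(Q_in−Q_out)) = 60.3 × (463/265.03)^(-2.0876) = 18.817 mol.

18.8 mol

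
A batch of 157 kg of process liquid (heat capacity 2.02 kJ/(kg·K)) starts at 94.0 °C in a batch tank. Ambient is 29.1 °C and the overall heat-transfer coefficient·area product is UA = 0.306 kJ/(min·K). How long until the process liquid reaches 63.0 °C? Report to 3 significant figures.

673 min

M c_p dT/dt = −UA(T − T_amb).
τ = M c_p/UA = 1036.4 min; T_ss = T_amb = 29.100 °C.
T(t) = T_ss + (T₀ − T_ss)e^(−t/τ); set T = 63.0:
t = −τ ln[(T − T_ss)/(T₀ − T_ss)] = −1036.4 · ln(0.52234) = 673.08 min.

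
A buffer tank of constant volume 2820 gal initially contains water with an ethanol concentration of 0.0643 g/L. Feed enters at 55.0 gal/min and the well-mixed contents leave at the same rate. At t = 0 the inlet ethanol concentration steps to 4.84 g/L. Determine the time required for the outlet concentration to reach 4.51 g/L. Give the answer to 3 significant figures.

Unsteady species balance (constant V, well mixed): V dC/dt = Q(C_in − C), so τ = V/Q = 51.273 min.
C(t) = C_in + (C₀ − C_in) e^(−t/τ). Set C = 4.51 and solve for t:
e^(−t/τ) = (C − C_in)/(C₀ − C_in) = (4.51 − 4.84)/(0.0643 − 4.84) = 0.069100
t = −τ ln(…) = 51.273 × 2.6722 = 137.01 min.

137 min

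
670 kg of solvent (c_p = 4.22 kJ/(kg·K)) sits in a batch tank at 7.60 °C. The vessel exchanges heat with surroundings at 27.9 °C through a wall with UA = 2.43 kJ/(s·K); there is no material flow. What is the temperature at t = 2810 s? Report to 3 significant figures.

Lumped-capacitance energy balance: M c_p dT/dt = UA(T_amb − T).
dT/dt = (T_ss − T)/τ with T_ss = T_amb = 27.900 °C, τ = M c_p/UA = 670·4.22/2.43 = 1163.5 s.
Integrating: T(t) = T_ss + (T₀ − T_ss) e^(−t/τ).
T(2810) = 27.900 + (-20.300)·0.089363 = 26.086 °C.

26.1 °C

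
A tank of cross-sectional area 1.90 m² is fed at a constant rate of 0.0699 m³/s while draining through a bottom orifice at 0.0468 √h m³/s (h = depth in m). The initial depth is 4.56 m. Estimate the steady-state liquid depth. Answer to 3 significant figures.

2.23 m

Accumulation of liquid (constant cross-section A): A dh/dt = Q_in − 0.0468 √h. At steady state dh/dt = 0:
Q_in = 0.0468 √h_ss ⇒ √h_ss = 0.0699/0.0468 = 1.4936.
h_ss = 1.4936² = 2.2308 m. (Since h₀ = 4.56 m > h_ss, the level will fall toward this value.)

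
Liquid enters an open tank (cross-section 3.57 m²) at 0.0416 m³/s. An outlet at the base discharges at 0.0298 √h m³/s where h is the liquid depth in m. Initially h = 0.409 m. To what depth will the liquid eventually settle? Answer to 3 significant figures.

Level balance: A dh/dt = 0.0416 − 0.0298 √h. Setting dh/dt = 0:
Q_in = 0.0298 √h_ss ⇒ √h_ss = 0.0416/0.0298 = 1.3960.
h_ss = 1.3960² = 1.9487 m. (Since h₀ = 0.409 m < h_ss, the level will rise toward this value.)

1.95 m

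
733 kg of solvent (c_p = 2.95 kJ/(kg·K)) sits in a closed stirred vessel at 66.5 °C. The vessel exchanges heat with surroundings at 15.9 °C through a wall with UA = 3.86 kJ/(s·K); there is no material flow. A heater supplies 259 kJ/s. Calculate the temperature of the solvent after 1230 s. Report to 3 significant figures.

Unsteady energy balance on the tank contents: M c_p dT/dt = −UA(T − T_amb) + Q̇.
dT/dt = (T_ss − T)/τ with T_ss = T_amb + Q̇/UA = 15.9 + 259/3.86 = 82.998 °C, τ = M c_p/UA = 733·2.95/3.86 = 560.19 s.
T approaches T_ss exponentially: T(t) = T_ss + (T₀ − T_ss) e^(−t/τ).
T(1230) = 82.998 + (-16.498)·0.11128 = 81.162 °C.

81.2 °C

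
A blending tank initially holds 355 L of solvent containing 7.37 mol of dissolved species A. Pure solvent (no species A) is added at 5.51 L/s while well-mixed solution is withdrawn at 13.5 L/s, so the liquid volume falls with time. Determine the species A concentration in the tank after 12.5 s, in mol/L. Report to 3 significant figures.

Let m(t) be the amount of species A. Volume: V(t) = V₀ + (Q_in − Q_out) t = 355 − 7.9900 t; V(12.5) = 255.12 L.
No species A enters, so dm/dt = −Q_out · (m/V).
Separate: dm/m = −Q_out dt/V(t) ⇒ ln(m/m₀) = −(Q_out/(Q_in−Q_out)) ln(V/V₀).
m = m₀ (V₀/V)^(Q_out/(Q_in−Q_out)) = 7.37 × (355/255.12)^(-1.6896) = 4.2174 mol.
C = m/V = 4.2174/255.12 = 0.016531 mol/L.

0.0165 mol/L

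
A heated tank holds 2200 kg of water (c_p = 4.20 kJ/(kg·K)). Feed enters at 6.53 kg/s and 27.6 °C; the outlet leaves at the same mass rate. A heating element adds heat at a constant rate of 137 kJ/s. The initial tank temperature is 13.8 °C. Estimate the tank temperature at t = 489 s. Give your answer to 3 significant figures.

First-law balance (no shaft work): M c_p dT/dt = ṁ c_p (T_in − T) + 137.
Rearrange: dT/dt = (T_ss − T)/τ with τ = M/ṁ = 336.91 s and T_ss = T_in + Q̇/(ṁ c_p) = 32.595 °C.
Solution: T(t) = T_ss + (T₀ − T_ss) e^(−t/τ).
T(489) = 32.595 + (-18.795)·e^(−489/336.91) = 32.595 + (-18.795)·0.23423 = 28.193 °C.

28.2 °C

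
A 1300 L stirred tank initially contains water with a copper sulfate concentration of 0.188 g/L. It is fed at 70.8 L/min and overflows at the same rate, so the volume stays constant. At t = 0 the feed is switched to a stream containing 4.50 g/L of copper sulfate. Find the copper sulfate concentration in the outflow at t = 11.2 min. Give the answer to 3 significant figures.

Mass balance on the solute (V constant): V dC/dt = Q(C_in − C).
Rewrite as dC/dt + C/τ = C_in/τ, τ = V/Q = 18.362 min.
This is linear first-order; C(t) = C_in + (C₀ − C_in) e^(−t/τ).
C(11.2) = 4.50 + (0.188 − 4.50)·e^(−11.2/18.362) = 4.50 + (-4.3120)·0.54337 = 2.1570 g/L.

2.16 g/L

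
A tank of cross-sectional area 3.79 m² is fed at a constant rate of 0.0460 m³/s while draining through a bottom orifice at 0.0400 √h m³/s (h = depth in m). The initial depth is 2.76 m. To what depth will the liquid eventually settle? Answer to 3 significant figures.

1.32 m

A dh/dt = Q_in − 0.0400 √h. Steady state requires inflow = outflow:
Q_in = 0.0400 √h_ss ⇒ √h_ss = 0.0460/0.0400 = 1.1500.
h_ss = 1.1500² = 1.3225 m. (Since h₀ = 2.76 m > h_ss, the level will fall toward this value.)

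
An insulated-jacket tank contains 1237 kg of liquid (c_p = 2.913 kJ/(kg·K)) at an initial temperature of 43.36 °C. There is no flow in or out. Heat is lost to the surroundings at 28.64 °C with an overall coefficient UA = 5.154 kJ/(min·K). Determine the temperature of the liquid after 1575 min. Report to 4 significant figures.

30.19 °C

Heat balance on the well-mixed liquid: M c_p dT/dt = −UA(T − T_amb).
dT/dt = (T_ss − T)/τ with T_ss = T_amb = 28.6400 °C, τ = M c_p/UA = 1237·2.913/5.154 = 699.143 min.
T approaches T_ss exponentially: T(t) = T_ss + (T₀ − T_ss) e^(−t/τ).
T(1575) = 28.6400 + (14.7200)·0.105109 = 30.1872 °C.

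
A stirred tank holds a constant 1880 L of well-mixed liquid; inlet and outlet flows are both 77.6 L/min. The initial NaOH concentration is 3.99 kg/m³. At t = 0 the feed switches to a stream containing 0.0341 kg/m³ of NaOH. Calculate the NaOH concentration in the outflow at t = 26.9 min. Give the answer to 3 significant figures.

1.34 kg/m³

Mass balance on the solute (V constant): V dC/dt = Q(C_in − C).
Time constant τ = V/Q = 1880/77.6 = 24.227 min.
Solution: C(t) = C_in + (C₀ − C_in) e^(−t/τ).
C(26.9) = 0.0341 + (3.99 − 0.0341)·e^(−26.9/24.227) = 0.0341 + (3.9559)·0.32945 = 1.3374 kg/m³.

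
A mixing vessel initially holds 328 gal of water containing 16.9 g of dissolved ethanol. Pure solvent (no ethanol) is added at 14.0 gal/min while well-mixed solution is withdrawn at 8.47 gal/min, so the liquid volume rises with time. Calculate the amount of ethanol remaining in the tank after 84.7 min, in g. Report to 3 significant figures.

4.34 g

Let m(t) be the amount of ethanol. Volume: V(t) = V₀ + (Q_in − Q_out) t = 328 + 5.5300 t; V(84.7) = 796.39 gal.
Solute balance: dm/dt = 0 − Q_out C = −Q_out m/V(t).
Separate: dm/m = −Q_out dt/V(t) ⇒ ln(m/m₀) = −(Q_out/(Q_in−Q_out)) ln(V/V₀).
m = m₀ (V₀/V)^(Q_out/(Q_in−Q_out)) = 16.9 × (328/796.39)^(1.5316) = 4.3433 g.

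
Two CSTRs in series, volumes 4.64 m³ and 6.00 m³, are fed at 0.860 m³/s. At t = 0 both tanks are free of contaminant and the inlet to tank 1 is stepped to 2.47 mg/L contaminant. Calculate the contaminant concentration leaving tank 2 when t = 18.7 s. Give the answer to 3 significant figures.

Species balance on tank i: dCᵢ/dt = (Cᵢ₋₁ − Cᵢ)/τᵢ with τᵢ = Vᵢ/Q.
τ₁ = 4.64/0.860 = 5.3953 s; τ₂ = 6.00/0.860 = 6.9767 s.
Solving the cascade with C₁(0)=C₂(0)=0 gives C₂(t) = C_in[1 − (τ₁ e^(−t/τ₁) − τ₂ e^(−t/τ₂))/(τ₁ − τ₂)].
At t = 18.7: e^(−t/τ₁) = 0.031243, e^(−t/τ₂) = 0.068540.
C₂ = 2.47·[1 − (5.3953·0.031243 − 6.9767·0.068540)/(-1.5814)] = 2.47·0.80421 = 1.9864 mg/L.

1.99 mg/L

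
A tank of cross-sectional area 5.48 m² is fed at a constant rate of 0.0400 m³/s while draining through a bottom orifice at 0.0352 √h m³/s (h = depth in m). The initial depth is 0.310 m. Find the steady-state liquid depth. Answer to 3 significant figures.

A dh/dt = Q_in − 0.0352 √h. Steady state requires inflow = outflow:
Q_in = 0.0352 √h_ss ⇒ √h_ss = 0.0400/0.0352 = 1.1364.
h_ss = 1.1364² = 1.2913 m. (Since h₀ = 0.310 m < h_ss, the level will rise toward this value.)

1.29 m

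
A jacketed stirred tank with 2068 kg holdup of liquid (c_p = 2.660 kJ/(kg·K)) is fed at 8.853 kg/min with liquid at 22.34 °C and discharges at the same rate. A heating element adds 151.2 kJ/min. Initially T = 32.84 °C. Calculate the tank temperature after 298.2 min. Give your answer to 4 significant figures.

29.90 °C

Heat balance on the well-mixed liquid: M c_p dT/dt = ṁ c_p (T_in − T) + 151.2.
τ = M/ṁ = 233.593 min; T_ss = T_in + Q̇/(ṁ c_p) = 22.34 + 151.2/(8.853·2.660) = 28.7607 °C.
Integrating: T(t) = T_ss + (T₀ − T_ss) e^(−t/τ).
T(298.2) = 28.7607 + (4.07934)·e^(−298.2/233.593) = 28.7607 + (4.07934)·0.278990 = 29.8988 °C.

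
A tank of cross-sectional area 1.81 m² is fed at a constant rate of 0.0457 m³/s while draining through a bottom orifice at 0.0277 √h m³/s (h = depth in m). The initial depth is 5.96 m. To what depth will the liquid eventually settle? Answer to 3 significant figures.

Level balance: A dh/dt = 0.0457 − 0.0277 √h. Setting dh/dt = 0:
Q_in = 0.0277 √h_ss ⇒ √h_ss = 0.0457/0.0277 = 1.6498.
h_ss = 1.6498² = 2.7219 m. (Since h₀ = 5.96 m > h_ss, the level will fall toward this value.)

2.72 m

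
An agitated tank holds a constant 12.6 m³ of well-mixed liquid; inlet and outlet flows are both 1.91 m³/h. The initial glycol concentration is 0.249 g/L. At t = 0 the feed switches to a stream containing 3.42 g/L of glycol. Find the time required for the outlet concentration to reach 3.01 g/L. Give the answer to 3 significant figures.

13.5 h

Species balance on the tank: V dC/dt = Q(C_in − C), so τ = V/Q = 6.5969 h.
C(t) = C_in + (C₀ − C_in) e^(−t/τ). Set C = 3.01 and solve for t:
e^(−t/τ) = (C − C_in)/(C₀ − C_in) = (3.01 − 3.42)/(0.249 − 3.42) = 0.12930
t = −τ ln(…) = 6.5969 × 2.0456 = 13.495 h.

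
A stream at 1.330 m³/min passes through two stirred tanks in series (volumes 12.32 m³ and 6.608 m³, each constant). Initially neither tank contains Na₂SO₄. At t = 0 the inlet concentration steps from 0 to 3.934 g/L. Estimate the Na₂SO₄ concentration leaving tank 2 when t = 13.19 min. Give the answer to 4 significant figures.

2.211 g/L

Species balance on tank i: dCᵢ/dt = (Cᵢ₋₁ − Cᵢ)/τᵢ with τᵢ = Vᵢ/Q.
τ₁ = 12.32/1.330 = 9.26316 min; τ₂ = 6.608/1.330 = 4.96842 min.
Tank 1: C₁ = C_in(1 − e^(−t/τ₁)). Tank 2 (τ₁ ≠ τ₂): C₂ = C_in[1 − (τ₁ e^(−t/τ₁) − τ₂ e^(−t/τ₂))/(τ₁ − τ₂)].
At t = 13.19: e^(−t/τ₁) = 0.240768, e^(−t/τ₂) = 0.0703152.
C₂ = 3.934·[1 − (9.26316·0.240768 − 4.96842·0.0703152)/(4.29474)] = 3.934·0.562041 = 2.21107 g/L.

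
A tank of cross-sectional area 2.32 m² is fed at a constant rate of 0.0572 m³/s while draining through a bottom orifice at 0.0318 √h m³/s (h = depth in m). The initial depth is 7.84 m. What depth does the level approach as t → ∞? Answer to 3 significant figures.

Unsteady balance on liquid volume: A dh/dt = Q_in − 0.0318 √h. At steady state dh/dt = 0:
Q_in = 0.0318 √h_ss ⇒ √h_ss = 0.0572/0.0318 = 1.7987.
h_ss = 1.7987² = 3.2355 m. (Since h₀ = 7.84 m > h_ss, the level will fall toward this value.)

3.24 m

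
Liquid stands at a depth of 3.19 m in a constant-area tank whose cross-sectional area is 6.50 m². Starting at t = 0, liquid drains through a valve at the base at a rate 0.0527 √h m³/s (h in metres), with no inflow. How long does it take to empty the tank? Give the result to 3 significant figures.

Mass balance (ρ constant): A dh/dt = −0.0527 √h.
This is separable: 2 d(√h)/dt = −0.0527/A, so √h = √h₀ − (0.0527/(2A)) t.
Set h = 0: 2√h₀ = (0.0527/A) t_empty ⇒ t_empty = 2A√h₀/0.0527.
t_empty = 2·6.50·√3.19/0.0527 = 13.000·1.7861/0.0527 = 440.58 s.

441 s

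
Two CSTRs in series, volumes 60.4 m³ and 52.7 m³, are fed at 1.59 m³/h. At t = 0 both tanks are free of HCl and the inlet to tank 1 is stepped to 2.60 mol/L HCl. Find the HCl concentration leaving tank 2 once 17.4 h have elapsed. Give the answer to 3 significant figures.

Species balance on tank i: dCᵢ/dt = (Cᵢ₋₁ − Cᵢ)/τᵢ with τᵢ = Vᵢ/Q.
τ₁ = 60.4/1.59 = 37.987 h; τ₂ = 52.7/1.59 = 33.145 h.
Tank 1: C₁ = C_in(1 − e^(−t/τ₁)). Tank 2 (τ₁ ≠ τ₂): C₂ = C_in[1 − (τ₁ e^(−t/τ₁) − τ₂ e^(−t/τ₂))/(τ₁ − τ₂)].
At t = 17.4: e^(−t/τ₁) = 0.63252, e^(−t/τ₂) = 0.59157.
C₂ = 2.60·[1 − (37.987·0.63252 − 33.145·0.59157)/(4.8428)] = 2.60·0.087241 = 0.22683 mol/L.

0.227 mol/L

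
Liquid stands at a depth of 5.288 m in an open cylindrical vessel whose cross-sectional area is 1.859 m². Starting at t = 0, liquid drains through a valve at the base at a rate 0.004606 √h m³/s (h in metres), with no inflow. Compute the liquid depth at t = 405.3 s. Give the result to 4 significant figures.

A dh/dt = −Q_out = −0.004606 √h.
Separate and integrate: 2(√h − √h₀) = −(0.004606/A) t.
√h = √5.288 − 0.004606·405.3/(2·1.859) = 2.29957 − 0.502101 = 1.79746.
h = 1.79746² = 3.23088 m.

3.231 m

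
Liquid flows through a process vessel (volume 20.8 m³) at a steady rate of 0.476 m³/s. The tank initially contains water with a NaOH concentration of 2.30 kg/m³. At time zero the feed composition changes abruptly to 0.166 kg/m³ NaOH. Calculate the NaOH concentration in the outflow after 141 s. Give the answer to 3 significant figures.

0.251 kg/m³

Transient balance on the dissolved component: V dC/dt = Q(C_in − C).
So dC/dt = (C_in − C)/τ with τ = V/Q = 20.8/0.476 = 43.697 s.
Solution: C(t) = C_in + (C₀ − C_in) e^(−t/τ).
C(141) = 0.166 + (2.30 − 0.166)·e^(−141/43.697) = 0.166 + (2.1340)·0.039687 = 0.25069 kg/m³.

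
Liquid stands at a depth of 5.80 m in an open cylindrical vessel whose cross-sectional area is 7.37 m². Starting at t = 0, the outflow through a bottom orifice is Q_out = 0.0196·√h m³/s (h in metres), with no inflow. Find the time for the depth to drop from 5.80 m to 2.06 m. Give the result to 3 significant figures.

732 s

With no inflow, A dh/dt = −0.0196 √h.
Separate and integrate: 2(√h − √h₀) = −(0.0196/A) t.
t = 2A(√h₀ − √h)/0.0196 = 2·7.37·(√5.80 − √2.06)/0.0196
  = 14.740 × (2.4083 − 1.4353) / 0.0196 = 731.77 s.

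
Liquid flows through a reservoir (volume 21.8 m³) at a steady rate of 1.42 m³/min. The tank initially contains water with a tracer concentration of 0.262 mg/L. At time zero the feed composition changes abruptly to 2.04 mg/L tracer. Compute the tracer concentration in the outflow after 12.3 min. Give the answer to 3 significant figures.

Accumulation = in − out for the solute gives V dC/dt = Q(C_in − C).
Rewrite as dC/dt + C/τ = C_in/τ, τ = V/Q = 15.352 min.
C approaches C_in exponentially: C(t) = C_in + (C₀ − C_in) e^(−t/τ).
C(12.3) = 2.04 + (0.262 − 2.04)·e^(−12.3/15.352) = 2.04 + (-1.7780)·0.44879 = 1.2420 mg/L.

1.24 mg/L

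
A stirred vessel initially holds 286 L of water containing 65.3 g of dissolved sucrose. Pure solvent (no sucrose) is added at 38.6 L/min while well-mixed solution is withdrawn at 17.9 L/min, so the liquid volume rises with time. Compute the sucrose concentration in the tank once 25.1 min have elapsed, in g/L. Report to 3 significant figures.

0.0331 g/L

Total volume: dV/dt = Q_in − Q_out = 20.700 L/min, so V(t) = 286 + 20.700 t and V(25.1) = 805.57 L.
Species balance (pure solvent in): dm/dt = −Q_out · m/V(t).
dm/m = −Q_out dt/(V₀ + 20.700 t); integrating gives ln(m/m₀) = −(Q_out/(Q_in−Q_out)) ln(V/V₀).
m = m₀ (V₀/V)^(Q_out/(Q_in−Q_out)) = 65.3 × (286/805.57)^(0.86473) = 26.669 g.
C = m/V = 26.669/805.57 = 0.033106 g/L.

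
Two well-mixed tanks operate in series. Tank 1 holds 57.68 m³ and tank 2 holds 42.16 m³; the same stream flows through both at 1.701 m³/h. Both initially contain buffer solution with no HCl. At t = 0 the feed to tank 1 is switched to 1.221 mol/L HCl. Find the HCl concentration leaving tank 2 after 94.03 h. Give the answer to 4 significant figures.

1.012 mol/L

Species balance on tank i: dCᵢ/dt = (Cᵢ₋₁ − Cᵢ)/τᵢ with τᵢ = Vᵢ/Q.
τ₁ = 57.68/1.701 = 33.9095 h; τ₂ = 42.16/1.701 = 24.7854 h.
Solving the cascade with C₁(0)=C₂(0)=0 gives C₂(t) = C_in[1 − (τ₁ e^(−t/τ₁) − τ₂ e^(−t/τ₂))/(τ₁ − τ₂)].
At t = 94.03: e^(−t/τ₁) = 0.0624760, e^(−t/τ₂) = 0.0225107.
C₂ = 1.221·[1 − (33.9095·0.0624760 − 24.7854·0.0225107)/(9.12404)] = 1.221·0.828958 = 1.01216 mol/L.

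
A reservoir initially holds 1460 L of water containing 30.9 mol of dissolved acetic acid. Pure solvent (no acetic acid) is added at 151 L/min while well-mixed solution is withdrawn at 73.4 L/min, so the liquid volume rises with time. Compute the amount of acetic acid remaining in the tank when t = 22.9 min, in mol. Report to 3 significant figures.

Let m(t) be the amount of acetic acid. Volume: V(t) = V₀ + (Q_in − Q_out) t = 1460 + 77.600 t; V(22.9) = 3237.0 L.
Species balance (pure solvent in): dm/dt = −Q_out · m/V(t).
dm/m = −Q_out dt/(V₀ + 77.600 t); integrating gives ln(m/m₀) = −(Q_out/(Q_in−Q_out)) ln(V/V₀).
m = m₀ (V₀/V)^(Q_out/(Q_in−Q_out)) = 30.9 × (1460/3237.0)^(0.94588) = 14.551 mol.

14.6 mol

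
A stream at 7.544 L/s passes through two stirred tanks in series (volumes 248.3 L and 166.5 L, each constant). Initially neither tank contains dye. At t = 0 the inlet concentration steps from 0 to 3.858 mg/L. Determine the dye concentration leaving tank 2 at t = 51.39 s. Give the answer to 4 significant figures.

2.166 mg/L

Each tank obeys Vᵢ dCᵢ/dt = Q(Cᵢ₋₁ − Cᵢ), so τᵢ = Vᵢ/Q.
τ₁ = 248.3/7.544 = 32.9136 s; τ₂ = 166.5/7.544 = 22.0705 s.
Tank 1: C₁ = C_in(1 − e^(−t/τ₁)). Tank 2 (τ₁ ≠ τ₂): C₂ = C_in[1 − (τ₁ e^(−t/τ₁) − τ₂ e^(−t/τ₂))/(τ₁ − τ₂)].
At t = 51.39: e^(−t/τ₁) = 0.209850, e^(−t/τ₂) = 0.0974471.
C₂ = 3.858·[1 − (32.9136·0.209850 − 22.0705·0.0974471)/(10.8431)] = 3.858·0.561359 = 2.16572 mg/L.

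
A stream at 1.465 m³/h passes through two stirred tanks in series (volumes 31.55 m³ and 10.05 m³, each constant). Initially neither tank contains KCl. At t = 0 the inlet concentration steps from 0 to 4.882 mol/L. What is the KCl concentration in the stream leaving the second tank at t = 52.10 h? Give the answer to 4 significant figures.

4.246 mol/L

Time constants: τᵢ = Vᵢ/Q for each well-mixed tank.
τ₁ = 31.55/1.465 = 21.5358 h; τ₂ = 10.05/1.465 = 6.86007 h.
Tank 1: C₁ = C_in(1 − e^(−t/τ₁)). Tank 2 (τ₁ ≠ τ₂): C₂ = C_in[1 − (τ₁ e^(−t/τ₁) − τ₂ e^(−t/τ₂))/(τ₁ − τ₂)].
At t = 52.10: e^(−t/τ₁) = 0.0889907, e^(−t/τ₂) = 0.000503123.
C₂ = 4.882·[1 − (21.5358·0.0889907 − 6.86007·0.000503123)/(14.6758)] = 4.882·0.869647 = 4.24561 mol/L.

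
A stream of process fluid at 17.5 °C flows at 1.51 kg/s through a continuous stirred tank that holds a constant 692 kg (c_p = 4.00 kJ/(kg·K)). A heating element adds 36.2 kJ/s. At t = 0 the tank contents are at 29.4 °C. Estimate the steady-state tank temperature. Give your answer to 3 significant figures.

M c_p dT/dt = ṁ c_p (T_in − T) + Q̇.
At steady state dT/dt = 0 ⇒ T_ss = T_in + Q̇/(ṁ c_p) = 17.5 + 36.2/(1.51·4.00) = 23.493 °C.

23.5 °C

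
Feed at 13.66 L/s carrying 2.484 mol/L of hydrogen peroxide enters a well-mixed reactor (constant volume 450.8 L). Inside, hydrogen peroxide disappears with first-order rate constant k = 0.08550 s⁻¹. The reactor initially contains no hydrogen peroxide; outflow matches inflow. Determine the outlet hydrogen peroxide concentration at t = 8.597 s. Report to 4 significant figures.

Species balance: V dC/dt = Q C_in − Q C − k V C.
This is linear with rate a = Q/V + k = 0.115802 s⁻¹.
C_ss = Q C_in/(Q + kV) = 0.649985 mol/L; C(t) = C_ss + (C₀ − C_ss) e^(−a t).
C(8.597) = 0.649985 + (-0.649985)·e^(−0.115802·8.597) = 0.649985 + (-0.649985)·0.369521 = 0.409802 mol/L.

0.4098 mol/L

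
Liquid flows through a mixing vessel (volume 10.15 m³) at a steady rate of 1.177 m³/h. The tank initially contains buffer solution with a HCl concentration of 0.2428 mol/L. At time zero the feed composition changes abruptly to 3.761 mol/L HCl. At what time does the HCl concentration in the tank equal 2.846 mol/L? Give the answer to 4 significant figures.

11.61 h

Species balance on the tank: V dC/dt = Q(C_in − C), so τ = V/Q = 8.62362 h.
C(t) = C_in + (C₀ − C_in) e^(−t/τ). Set C = 2.846 and solve for t:
e^(−t/τ) = (C − C_in)/(C₀ − C_in) = (2.846 − 3.761)/(0.2428 − 3.761) = 0.260076
t = −τ ln(…) = 8.62362 × 1.34678 = 11.6141 h.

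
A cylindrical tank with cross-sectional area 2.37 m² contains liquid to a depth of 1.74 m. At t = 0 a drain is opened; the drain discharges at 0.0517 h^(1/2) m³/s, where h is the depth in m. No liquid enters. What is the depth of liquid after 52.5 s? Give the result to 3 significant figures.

With no inflow, A dh/dt = −0.0517 √h.
∫ h^(−1/2) dh = −(0.0517/A) ∫ dt, giving 2√h = 2√h₀ − (0.0517/A) t.
√h = √1.74 − 0.0517·52.5/(2·2.37) = 1.3191 − 0.57263 = 0.74646.
h = 0.74646² = 0.55721 m.

0.557 m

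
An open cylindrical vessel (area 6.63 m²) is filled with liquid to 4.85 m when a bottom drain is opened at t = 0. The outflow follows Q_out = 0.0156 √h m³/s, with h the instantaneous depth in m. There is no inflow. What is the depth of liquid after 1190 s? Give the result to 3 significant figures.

Unsteady balance on liquid volume: A dh/dt = −0.0156 √h.
∫ h^(−1/2) dh = −(0.0156/A) ∫ dt, giving 2√h = 2√h₀ − (0.0156/A) t.
√h = √4.85 − 0.0156·1190/(2·6.63) = 2.2023 − 1.4000 = 0.80227.
h = 0.80227² = 0.64364 m.

0.644 m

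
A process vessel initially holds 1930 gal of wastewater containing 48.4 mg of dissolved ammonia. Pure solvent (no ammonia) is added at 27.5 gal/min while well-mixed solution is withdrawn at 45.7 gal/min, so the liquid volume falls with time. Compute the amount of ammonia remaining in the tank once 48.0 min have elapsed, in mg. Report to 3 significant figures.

Total volume: dV/dt = Q_in − Q_out = -18.200 gal/min, so V(t) = 1930 − 18.200 t and V(48.0) = 1056.4 gal.
No ammonia enters, so dm/dt = −Q_out · (m/V).
Separate: dm/m = −Q_out dt/V(t) ⇒ ln(m/m₀) = −(Q_out/(Q_in−Q_out)) ln(V/V₀).
m = m₀ (V₀/V)^(Q_out/(Q_in−Q_out)) = 48.4 × (1930/1056.4)^(-2.5110) = 10.657 mg.

10.7 mg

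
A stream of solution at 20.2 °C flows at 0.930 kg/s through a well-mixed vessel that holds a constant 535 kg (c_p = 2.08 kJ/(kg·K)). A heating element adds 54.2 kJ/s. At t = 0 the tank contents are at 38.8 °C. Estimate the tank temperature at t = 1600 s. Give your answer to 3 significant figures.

47.6 °C

M c_p dT/dt = ṁ c_p (T_in − T) + Q̇.
τ = M/ṁ = 575.27 s; T_ss = T_in + Q̇/(ṁ c_p) = 20.2 + 54.2/(0.930·2.08) = 48.219 °C.
Integrating: T(t) = T_ss + (T₀ − T_ss) e^(−t/τ).
T(1600) = 48.219 + (-9.4190)·e^(−1600/575.27) = 48.219 + (-9.4190)·0.061957 = 47.635 °C.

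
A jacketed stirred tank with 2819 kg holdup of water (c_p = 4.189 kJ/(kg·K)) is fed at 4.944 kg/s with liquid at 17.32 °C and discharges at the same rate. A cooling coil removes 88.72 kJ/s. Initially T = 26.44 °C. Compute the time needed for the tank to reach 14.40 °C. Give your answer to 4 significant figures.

1303 s

M c_p dT/dt = ṁ c_p (T_in − T) − Q̇.
τ = M/ṁ = 570.186 s; T_ss = T_in − Q̇/(ṁ c_p) = 13.0362 °C.
T(t) = T_ss + (T₀ − T_ss) e^(−t/τ). Set T = 14.40:
e^(−t/τ) = (14.40 − 13.0362)/(26.44 − 13.0362) = 0.101750
t = −570.186 · ln(0.101750) = 1303.01 s.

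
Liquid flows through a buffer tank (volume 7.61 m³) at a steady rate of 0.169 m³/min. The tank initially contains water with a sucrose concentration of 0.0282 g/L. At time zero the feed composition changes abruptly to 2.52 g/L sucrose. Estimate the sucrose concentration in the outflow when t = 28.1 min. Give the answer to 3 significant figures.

1.18 g/L

Species balance on the tank: V dC/dt = Q(C_in − C).
Rewrite as dC/dt + C/τ = C_in/τ, τ = V/Q = 45.030 min.
C approaches C_in exponentially: C(t) = C_in + (C₀ − C_in) e^(−t/τ).
C(28.1) = 2.52 + (0.0282 − 2.52)·e^(−28.1/45.030) = 2.52 + (-2.4918)·0.53578 = 1.1849 g/L.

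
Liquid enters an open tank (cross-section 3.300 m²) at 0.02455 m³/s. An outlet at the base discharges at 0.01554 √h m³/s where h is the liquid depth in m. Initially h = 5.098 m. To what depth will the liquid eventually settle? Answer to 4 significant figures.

2.496 m

A dh/dt = Q_in − 0.01554 √h. Steady state requires inflow = outflow:
Q_in = 0.01554 √h_ss ⇒ √h_ss = 0.02455/0.01554 = 1.57979.
h_ss = 1.57979² = 2.49575 m. (Since h₀ = 5.098 m > h_ss, the level will fall toward this value.)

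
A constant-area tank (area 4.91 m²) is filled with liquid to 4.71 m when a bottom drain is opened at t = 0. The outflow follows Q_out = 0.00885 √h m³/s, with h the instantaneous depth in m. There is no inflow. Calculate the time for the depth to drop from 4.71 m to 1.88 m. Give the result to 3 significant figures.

A dh/dt = −Q_out = −0.00885 √h.
Separate and integrate: 2(√h − √h₀) = −(0.00885/A) t.
t = 2A(√h₀ − √h)/0.00885 = 2·4.91·(√4.71 − √1.88)/0.00885
  = 9.8200 × (2.1703 − 1.3711) / 0.00885 = 886.71 s.

887 s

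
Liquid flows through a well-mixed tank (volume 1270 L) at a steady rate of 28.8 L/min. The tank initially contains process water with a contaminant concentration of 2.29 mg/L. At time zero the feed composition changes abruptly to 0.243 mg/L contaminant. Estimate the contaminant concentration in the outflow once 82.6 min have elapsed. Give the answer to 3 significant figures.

0.558 mg/L

Transient balance on the dissolved component: V dC/dt = Q(C_in − C).
Time constant τ = V/Q = 1270/28.8 = 44.097 min.
This is linear first-order; C(t) = C_in + (C₀ − C_in) e^(−t/τ).
C(82.6) = 0.243 + (2.29 − 0.243)·e^(−82.6/44.097) = 0.243 + (2.0470)·0.15364 = 0.55750 mg/L.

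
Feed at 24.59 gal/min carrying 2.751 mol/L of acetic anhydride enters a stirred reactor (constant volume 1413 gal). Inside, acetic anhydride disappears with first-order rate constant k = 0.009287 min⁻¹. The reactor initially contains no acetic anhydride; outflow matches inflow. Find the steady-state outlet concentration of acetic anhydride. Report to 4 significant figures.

1.794 mol/L

Accumulation = in − out − consumed: V dC/dt = Q C_in − Q C − k V C.
Steady state (dC/dt = 0): C_ss = Q C_in/(Q + kV) = C_in/(1 + kV/Q).
C_ss = 24.59·2.751/(24.59 + 0.009287·1413) = 67.6471/37.7125 = 1.79376 mol/L.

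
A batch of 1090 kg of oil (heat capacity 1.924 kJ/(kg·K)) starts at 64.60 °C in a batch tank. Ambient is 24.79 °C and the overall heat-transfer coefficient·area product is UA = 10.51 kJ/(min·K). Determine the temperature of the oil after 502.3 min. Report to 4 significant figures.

Lumped-capacitance energy balance: M c_p dT/dt = UA(T_amb − T).
dT/dt = (T_ss − T)/τ with T_ss = T_amb = 24.7900 °C, τ = M c_p/UA = 1090·1.924/10.51 = 199.539 min.
Integrating: T(t) = T_ss + (T₀ − T_ss) e^(−t/τ).
T(502.3) = 24.7900 + (39.8100)·0.0806774 = 28.0018 °C.

28.00 °C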